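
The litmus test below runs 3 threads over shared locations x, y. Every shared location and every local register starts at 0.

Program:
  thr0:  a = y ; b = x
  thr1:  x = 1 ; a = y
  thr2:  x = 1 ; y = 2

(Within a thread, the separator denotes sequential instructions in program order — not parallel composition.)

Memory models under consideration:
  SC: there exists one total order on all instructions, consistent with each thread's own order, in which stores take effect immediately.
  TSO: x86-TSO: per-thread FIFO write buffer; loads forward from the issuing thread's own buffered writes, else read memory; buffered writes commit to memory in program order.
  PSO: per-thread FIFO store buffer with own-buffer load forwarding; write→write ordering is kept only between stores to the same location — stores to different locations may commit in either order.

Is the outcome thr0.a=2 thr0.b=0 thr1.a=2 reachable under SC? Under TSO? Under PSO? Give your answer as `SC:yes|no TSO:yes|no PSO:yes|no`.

outcome vector order: (thr0.a,thr0.b,thr1.a)
under SC → 0/0/0 0/0/2 0/1/0 0/1/2 2/1/0 2/1/2
under TSO → 0/0/0 0/0/2 0/1/0 0/1/2 2/1/0 2/1/2
under PSO → 0/0/0 0/0/2 0/1/0 0/1/2 2/0/0 2/0/2 2/1/0 2/1/2
target 2/0/2 ∈ {PSO}

SC:no TSO:no PSO:yes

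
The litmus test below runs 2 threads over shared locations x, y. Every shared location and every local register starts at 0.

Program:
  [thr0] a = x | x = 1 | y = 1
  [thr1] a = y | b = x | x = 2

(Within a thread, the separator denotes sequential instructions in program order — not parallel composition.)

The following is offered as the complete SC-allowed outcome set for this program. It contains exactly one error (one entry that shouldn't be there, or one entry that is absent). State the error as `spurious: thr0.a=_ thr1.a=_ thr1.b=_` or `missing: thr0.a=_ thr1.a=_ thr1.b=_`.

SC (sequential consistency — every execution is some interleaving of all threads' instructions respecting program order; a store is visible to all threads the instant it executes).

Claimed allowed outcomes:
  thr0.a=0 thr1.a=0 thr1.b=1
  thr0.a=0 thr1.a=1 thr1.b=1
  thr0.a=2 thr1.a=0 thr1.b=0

missing: thr0.a=0 thr1.a=0 thr1.b=0

outcome vector order: (thr0.a,thr1.a,thr1.b)
SC (4): 000, 001, 011, 200
SC∖claimed = {000}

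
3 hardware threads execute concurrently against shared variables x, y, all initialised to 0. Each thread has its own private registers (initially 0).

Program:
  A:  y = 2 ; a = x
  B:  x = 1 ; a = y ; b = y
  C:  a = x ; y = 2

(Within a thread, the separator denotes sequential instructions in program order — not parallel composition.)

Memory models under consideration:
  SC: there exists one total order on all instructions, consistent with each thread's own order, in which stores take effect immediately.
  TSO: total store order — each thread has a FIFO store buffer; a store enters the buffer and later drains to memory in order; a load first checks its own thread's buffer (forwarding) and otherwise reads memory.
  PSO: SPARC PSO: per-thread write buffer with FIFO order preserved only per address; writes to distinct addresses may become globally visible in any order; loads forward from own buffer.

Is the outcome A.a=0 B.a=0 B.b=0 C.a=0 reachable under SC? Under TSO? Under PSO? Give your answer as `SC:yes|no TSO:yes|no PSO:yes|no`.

outcome vector order: (A.a,B.a,B.b,C.a)
[SC] allowed = {<0 2 2 0>; <0 2 2 1>; <1 0 0 0>; <1 0 0 1>; <1 0 2 0>; <1 0 2 1>; <1 2 2 0>; <1 2 2 1>}
[TSO] allowed = {<0 0 0 0>; <0 0 0 1>; <0 0 2 0>; <0 0 2 1>; <0 2 2 0>; <0 2 2 1>; <1 0 0 0>; <1 0 0 1>; <1 0 2 0>; <1 0 2 1>; <1 2 2 0>; <1 2 2 1>}
[PSO] allowed = {<0 0 0 0>; <0 0 0 1>; <0 0 2 0>; <0 0 2 1>; <0 2 2 0>; <0 2 2 1>; <1 0 0 0>; <1 0 0 1>; <1 0 2 0>; <1 0 2 1>; <1 2 2 0>; <1 2 2 1>}
target <0 0 0 0> ∈ {TSO,PSO}

SC:no TSO:yes PSO:yes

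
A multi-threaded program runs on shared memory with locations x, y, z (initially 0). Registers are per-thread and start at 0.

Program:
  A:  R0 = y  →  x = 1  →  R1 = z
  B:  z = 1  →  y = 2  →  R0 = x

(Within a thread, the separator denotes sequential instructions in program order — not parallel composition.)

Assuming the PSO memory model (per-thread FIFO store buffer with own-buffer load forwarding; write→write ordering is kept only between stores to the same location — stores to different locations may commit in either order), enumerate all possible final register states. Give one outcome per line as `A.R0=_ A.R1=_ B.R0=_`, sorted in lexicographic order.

A.R0=0 A.R1=0 B.R0=0
A.R0=0 A.R1=0 B.R0=1
A.R0=0 A.R1=1 B.R0=0
A.R0=0 A.R1=1 B.R0=1
A.R0=2 A.R1=0 B.R0=0
A.R0=2 A.R1=0 B.R0=1
A.R0=2 A.R1=1 B.R0=0
A.R0=2 A.R1=1 B.R0=1

outcome vector order: (A.R0,A.R1,B.R0)
|PSO outcomes| = 8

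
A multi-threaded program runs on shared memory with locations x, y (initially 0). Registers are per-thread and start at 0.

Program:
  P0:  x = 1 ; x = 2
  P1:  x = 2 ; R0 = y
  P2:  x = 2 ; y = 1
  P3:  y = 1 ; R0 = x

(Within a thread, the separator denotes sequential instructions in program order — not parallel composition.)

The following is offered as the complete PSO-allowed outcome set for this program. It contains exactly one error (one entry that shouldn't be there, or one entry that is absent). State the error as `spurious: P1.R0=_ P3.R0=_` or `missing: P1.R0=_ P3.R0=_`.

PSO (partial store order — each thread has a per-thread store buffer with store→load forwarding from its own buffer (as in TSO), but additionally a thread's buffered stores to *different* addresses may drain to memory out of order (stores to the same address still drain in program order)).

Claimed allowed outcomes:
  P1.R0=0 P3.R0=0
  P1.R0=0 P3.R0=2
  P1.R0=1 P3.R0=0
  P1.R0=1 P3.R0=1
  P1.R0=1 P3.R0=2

outcome vector order: (P1.R0,P3.R0)
PSO: 6 outcomes — {<0 0>; <0 1>; <0 2>; <1 0>; <1 1>; <1 2>}
PSO∖claimed = {<0 1>}

missing: P1.R0=0 P3.R0=1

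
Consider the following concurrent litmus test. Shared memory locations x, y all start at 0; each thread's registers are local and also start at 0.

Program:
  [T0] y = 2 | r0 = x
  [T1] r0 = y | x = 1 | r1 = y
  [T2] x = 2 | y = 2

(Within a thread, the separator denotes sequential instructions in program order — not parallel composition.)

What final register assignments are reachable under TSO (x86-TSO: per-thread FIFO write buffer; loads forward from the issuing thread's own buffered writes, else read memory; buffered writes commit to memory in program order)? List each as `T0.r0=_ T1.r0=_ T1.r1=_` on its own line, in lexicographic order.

outcome vector order: (T0.r0,T1.r0,T1.r1)
|TSO outcomes| = 9

T0.r0=0 T1.r0=0 T1.r1=0
T0.r0=0 T1.r0=0 T1.r1=2
T0.r0=0 T1.r0=2 T1.r1=2
T0.r0=1 T1.r0=0 T1.r1=0
T0.r0=1 T1.r0=0 T1.r1=2
T0.r0=1 T1.r0=2 T1.r1=2
T0.r0=2 T1.r0=0 T1.r1=0
T0.r0=2 T1.r0=0 T1.r1=2
T0.r0=2 T1.r0=2 T1.r1=2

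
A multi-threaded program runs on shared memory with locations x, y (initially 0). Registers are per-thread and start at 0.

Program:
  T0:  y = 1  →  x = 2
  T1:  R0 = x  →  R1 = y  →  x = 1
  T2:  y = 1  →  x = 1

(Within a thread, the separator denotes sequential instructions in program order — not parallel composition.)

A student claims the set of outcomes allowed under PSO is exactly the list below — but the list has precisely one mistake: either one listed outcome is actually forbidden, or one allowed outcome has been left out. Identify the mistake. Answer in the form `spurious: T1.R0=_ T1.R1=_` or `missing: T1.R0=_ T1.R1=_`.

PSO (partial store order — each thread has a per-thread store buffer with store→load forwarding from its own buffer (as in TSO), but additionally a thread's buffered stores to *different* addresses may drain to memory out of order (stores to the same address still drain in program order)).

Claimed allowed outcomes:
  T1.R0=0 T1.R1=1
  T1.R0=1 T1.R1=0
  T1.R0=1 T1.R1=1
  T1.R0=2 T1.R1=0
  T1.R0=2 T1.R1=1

outcome vector order: (T1.R0,T1.R1)
under PSO → <0 0>; <0 1>; <1 0>; <1 1>; <2 0>; <2 1>
PSO∖claimed = {<0 0>}

missing: T1.R0=0 T1.R1=0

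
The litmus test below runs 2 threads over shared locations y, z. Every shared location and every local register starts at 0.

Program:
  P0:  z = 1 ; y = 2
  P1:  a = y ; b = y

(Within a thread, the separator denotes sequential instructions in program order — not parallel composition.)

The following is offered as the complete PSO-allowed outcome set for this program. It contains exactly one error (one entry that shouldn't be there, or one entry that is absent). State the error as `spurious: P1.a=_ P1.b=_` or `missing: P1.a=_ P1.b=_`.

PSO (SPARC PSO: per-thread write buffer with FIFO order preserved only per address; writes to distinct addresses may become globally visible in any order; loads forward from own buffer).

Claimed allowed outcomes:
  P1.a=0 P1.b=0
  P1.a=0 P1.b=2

missing: P1.a=2 P1.b=2

outcome vector order: (P1.a,P1.b)
PSO: 3 outcomes — {0/0, 0/2, 2/2}
PSO∖claimed = {2/2}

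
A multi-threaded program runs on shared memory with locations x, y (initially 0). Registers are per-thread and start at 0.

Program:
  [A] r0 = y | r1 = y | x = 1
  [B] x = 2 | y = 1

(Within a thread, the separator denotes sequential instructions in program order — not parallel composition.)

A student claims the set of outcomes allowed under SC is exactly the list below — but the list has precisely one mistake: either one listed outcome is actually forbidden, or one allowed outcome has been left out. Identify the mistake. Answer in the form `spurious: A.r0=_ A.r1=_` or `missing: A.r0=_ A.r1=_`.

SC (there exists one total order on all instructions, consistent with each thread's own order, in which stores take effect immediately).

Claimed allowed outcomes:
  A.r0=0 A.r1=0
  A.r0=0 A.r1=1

outcome vector order: (A.r0,A.r1)
SC (3): 00 01 11
SC∖claimed = {11}

missing: A.r0=1 A.r1=1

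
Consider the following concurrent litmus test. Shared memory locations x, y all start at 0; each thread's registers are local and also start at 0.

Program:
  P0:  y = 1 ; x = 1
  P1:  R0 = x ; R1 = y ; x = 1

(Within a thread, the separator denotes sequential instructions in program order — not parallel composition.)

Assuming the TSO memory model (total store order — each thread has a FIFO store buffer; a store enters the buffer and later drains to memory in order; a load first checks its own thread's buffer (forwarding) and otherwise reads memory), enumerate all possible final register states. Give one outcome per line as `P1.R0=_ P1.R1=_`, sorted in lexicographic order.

P1.R0=0 P1.R1=0
P1.R0=0 P1.R1=1
P1.R0=1 P1.R1=1

outcome vector order: (P1.R0,P1.R1)
|TSO outcomes| = 3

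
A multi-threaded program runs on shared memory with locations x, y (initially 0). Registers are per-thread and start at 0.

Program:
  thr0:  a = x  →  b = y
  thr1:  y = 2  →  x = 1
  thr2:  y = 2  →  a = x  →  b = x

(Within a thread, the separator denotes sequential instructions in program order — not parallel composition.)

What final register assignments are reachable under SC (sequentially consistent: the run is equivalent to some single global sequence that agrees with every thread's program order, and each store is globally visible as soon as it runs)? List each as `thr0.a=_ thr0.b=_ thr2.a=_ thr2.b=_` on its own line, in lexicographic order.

thr0.a=0 thr0.b=0 thr2.a=0 thr2.b=0
thr0.a=0 thr0.b=0 thr2.a=0 thr2.b=1
thr0.a=0 thr0.b=0 thr2.a=1 thr2.b=1
thr0.a=0 thr0.b=2 thr2.a=0 thr2.b=0
thr0.a=0 thr0.b=2 thr2.a=0 thr2.b=1
thr0.a=0 thr0.b=2 thr2.a=1 thr2.b=1
thr0.a=1 thr0.b=2 thr2.a=0 thr2.b=0
thr0.a=1 thr0.b=2 thr2.a=0 thr2.b=1
thr0.a=1 thr0.b=2 thr2.a=1 thr2.b=1

outcome vector order: (thr0.a,thr0.b,thr2.a,thr2.b)
|SC outcomes| = 9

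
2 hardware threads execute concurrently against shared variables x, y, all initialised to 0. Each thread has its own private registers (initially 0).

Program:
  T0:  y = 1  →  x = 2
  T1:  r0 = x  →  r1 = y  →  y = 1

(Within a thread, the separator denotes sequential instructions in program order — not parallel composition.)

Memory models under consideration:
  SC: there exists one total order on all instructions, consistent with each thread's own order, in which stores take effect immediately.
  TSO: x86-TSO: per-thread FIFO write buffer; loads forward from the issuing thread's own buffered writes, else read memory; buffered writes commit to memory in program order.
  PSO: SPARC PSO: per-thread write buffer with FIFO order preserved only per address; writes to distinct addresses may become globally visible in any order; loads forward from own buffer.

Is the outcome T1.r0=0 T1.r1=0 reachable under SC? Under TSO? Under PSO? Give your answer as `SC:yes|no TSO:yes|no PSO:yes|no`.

SC:yes TSO:yes PSO:yes

outcome vector order: (T1.r0,T1.r1)
[SC] allowed = {<0 0> <0 1> <2 1>}
[TSO] allowed = {<0 0> <0 1> <2 1>}
[PSO] allowed = {<0 0> <0 1> <2 0> <2 1>}
target <0 0> ∈ {SC,TSO,PSO}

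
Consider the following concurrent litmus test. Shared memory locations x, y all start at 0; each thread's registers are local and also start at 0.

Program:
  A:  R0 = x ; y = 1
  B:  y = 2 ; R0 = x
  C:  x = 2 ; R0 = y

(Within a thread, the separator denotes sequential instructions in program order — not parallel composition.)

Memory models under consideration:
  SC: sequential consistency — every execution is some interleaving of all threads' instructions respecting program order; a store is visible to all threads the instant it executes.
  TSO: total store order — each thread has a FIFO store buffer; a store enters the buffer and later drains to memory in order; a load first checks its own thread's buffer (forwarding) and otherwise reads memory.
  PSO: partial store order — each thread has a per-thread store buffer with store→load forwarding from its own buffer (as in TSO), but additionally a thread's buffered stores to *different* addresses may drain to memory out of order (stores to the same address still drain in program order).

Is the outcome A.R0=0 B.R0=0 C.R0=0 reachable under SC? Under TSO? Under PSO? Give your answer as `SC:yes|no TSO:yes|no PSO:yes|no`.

SC:no TSO:yes PSO:yes

outcome vector order: (A.R0,B.R0,C.R0)
[SC] allowed = {001 002 020 021 022 201 202 220 221 222}
[TSO] allowed = {000 001 002 020 021 022 200 201 202 220 221 222}
[PSO] allowed = {000 001 002 020 021 022 200 201 202 220 221 222}
target 000 ∈ {TSO,PSO}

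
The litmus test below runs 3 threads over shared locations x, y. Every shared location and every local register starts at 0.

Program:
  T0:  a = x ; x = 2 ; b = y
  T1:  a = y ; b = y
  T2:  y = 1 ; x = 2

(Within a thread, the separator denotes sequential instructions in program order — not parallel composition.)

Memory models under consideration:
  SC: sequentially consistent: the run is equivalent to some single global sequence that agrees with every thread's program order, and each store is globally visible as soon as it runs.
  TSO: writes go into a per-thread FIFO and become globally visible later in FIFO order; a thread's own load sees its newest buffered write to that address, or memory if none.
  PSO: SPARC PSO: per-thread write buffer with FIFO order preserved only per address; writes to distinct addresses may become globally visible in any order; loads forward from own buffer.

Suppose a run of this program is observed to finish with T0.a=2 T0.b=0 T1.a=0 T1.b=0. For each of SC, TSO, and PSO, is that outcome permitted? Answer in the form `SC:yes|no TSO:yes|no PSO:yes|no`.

SC:no TSO:no PSO:yes

outcome vector order: (T0.a,T0.b,T1.a,T1.b)
under SC → 0/0/0/0; 0/0/0/1; 0/0/1/1; 0/1/0/0; 0/1/0/1; 0/1/1/1; 2/1/0/0; 2/1/0/1; 2/1/1/1
under TSO → 0/0/0/0; 0/0/0/1; 0/0/1/1; 0/1/0/0; 0/1/0/1; 0/1/1/1; 2/1/0/0; 2/1/0/1; 2/1/1/1
under PSO → 0/0/0/0; 0/0/0/1; 0/0/1/1; 0/1/0/0; 0/1/0/1; 0/1/1/1; 2/0/0/0; 2/0/0/1; 2/0/1/1; 2/1/0/0; 2/1/0/1; 2/1/1/1
target 2/0/0/0 ∈ {PSO}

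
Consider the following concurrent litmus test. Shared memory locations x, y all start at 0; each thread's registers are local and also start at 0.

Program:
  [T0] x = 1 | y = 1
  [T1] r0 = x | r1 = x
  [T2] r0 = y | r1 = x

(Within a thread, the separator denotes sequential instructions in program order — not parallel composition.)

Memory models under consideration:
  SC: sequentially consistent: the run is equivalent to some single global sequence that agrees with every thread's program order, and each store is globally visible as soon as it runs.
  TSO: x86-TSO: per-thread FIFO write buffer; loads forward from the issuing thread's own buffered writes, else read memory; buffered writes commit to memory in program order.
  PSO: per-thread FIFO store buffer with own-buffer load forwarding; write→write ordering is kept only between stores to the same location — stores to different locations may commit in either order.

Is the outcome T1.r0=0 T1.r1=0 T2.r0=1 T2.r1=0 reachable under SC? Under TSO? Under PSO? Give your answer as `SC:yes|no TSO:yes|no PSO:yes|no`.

outcome vector order: (T1.r0,T1.r1,T2.r0,T2.r1)
[SC] allowed = {0/0/0/0 0/0/0/1 0/0/1/1 0/1/0/0 0/1/0/1 0/1/1/1 1/1/0/0 1/1/0/1 1/1/1/1}
[TSO] allowed = {0/0/0/0 0/0/0/1 0/0/1/1 0/1/0/0 0/1/0/1 0/1/1/1 1/1/0/0 1/1/0/1 1/1/1/1}
[PSO] allowed = {0/0/0/0 0/0/0/1 0/0/1/0 0/0/1/1 0/1/0/0 0/1/0/1 0/1/1/0 0/1/1/1 1/1/0/0 1/1/0/1 1/1/1/0 1/1/1/1}
target 0/0/1/0 ∈ {PSO}

SC:no TSO:no PSO:yes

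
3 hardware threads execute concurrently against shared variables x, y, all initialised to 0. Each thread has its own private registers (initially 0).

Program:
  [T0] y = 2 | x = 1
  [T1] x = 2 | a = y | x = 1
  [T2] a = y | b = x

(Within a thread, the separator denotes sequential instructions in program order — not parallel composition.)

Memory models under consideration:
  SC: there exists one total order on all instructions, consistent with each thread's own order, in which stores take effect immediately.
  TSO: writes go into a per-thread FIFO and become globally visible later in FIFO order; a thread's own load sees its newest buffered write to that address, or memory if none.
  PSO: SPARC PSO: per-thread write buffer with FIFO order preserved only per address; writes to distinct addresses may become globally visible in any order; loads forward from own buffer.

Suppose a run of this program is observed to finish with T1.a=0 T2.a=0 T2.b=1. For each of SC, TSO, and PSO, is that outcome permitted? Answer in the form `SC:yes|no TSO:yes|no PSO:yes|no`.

SC:yes TSO:yes PSO:yes

outcome vector order: (T1.a,T2.a,T2.b)
under SC → 000, 001, 002, 021, 022, 200, 201, 202, 220, 221, 222
under TSO → 000, 001, 002, 020, 021, 022, 200, 201, 202, 220, 221, 222
under PSO → 000, 001, 002, 020, 021, 022, 200, 201, 202, 220, 221, 222
target 001 ∈ {SC,TSO,PSO}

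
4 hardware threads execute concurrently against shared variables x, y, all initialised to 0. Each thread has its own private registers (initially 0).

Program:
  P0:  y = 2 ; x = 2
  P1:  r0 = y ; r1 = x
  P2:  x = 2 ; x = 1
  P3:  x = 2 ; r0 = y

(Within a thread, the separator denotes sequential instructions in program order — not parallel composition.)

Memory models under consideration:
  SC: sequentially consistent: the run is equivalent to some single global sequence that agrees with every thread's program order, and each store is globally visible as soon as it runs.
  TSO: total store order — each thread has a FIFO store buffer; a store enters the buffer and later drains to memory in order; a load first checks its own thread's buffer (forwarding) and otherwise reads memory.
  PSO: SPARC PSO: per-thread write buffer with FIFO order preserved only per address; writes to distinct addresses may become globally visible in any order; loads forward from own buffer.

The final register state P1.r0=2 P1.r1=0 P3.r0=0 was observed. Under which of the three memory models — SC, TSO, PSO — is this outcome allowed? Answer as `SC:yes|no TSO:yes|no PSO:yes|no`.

outcome vector order: (P1.r0,P1.r1,P3.r0)
[SC] allowed = {000; 002; 010; 012; 020; 022; 202; 210; 212; 220; 222}
[TSO] allowed = {000; 002; 010; 012; 020; 022; 200; 202; 210; 212; 220; 222}
[PSO] allowed = {000; 002; 010; 012; 020; 022; 200; 202; 210; 212; 220; 222}
target 200 ∈ {TSO,PSO}

SC:no TSO:yes PSO:yes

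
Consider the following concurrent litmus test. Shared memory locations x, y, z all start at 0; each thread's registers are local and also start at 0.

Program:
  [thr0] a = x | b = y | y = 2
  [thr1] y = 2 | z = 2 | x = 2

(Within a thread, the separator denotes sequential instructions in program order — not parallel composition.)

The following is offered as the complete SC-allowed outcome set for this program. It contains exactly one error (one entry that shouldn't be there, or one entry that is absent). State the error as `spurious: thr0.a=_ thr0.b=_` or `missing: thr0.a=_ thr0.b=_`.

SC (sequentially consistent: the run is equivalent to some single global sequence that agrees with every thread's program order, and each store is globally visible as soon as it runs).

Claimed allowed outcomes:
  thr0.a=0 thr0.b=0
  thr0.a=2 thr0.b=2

outcome vector order: (thr0.a,thr0.b)
SC: 3 outcomes — {(0,0), (0,2), (2,2)}
SC∖claimed = {(0,2)}

missing: thr0.a=0 thr0.b=2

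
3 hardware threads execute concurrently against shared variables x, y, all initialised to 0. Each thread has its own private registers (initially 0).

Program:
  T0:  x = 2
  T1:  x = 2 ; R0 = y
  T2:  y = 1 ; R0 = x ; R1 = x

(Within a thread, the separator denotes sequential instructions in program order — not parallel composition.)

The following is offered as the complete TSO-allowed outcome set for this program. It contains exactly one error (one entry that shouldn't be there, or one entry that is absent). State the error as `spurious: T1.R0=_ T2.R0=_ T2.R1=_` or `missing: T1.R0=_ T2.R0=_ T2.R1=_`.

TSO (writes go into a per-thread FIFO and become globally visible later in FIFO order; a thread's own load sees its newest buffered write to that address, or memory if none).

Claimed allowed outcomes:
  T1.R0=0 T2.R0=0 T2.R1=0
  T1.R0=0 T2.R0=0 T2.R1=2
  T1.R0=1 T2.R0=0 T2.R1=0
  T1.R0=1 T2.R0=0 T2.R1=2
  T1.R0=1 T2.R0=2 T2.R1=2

missing: T1.R0=0 T2.R0=2 T2.R1=2

outcome vector order: (T1.R0,T2.R0,T2.R1)
[TSO] allowed = {000; 002; 022; 100; 102; 122}
TSO∖claimed = {022}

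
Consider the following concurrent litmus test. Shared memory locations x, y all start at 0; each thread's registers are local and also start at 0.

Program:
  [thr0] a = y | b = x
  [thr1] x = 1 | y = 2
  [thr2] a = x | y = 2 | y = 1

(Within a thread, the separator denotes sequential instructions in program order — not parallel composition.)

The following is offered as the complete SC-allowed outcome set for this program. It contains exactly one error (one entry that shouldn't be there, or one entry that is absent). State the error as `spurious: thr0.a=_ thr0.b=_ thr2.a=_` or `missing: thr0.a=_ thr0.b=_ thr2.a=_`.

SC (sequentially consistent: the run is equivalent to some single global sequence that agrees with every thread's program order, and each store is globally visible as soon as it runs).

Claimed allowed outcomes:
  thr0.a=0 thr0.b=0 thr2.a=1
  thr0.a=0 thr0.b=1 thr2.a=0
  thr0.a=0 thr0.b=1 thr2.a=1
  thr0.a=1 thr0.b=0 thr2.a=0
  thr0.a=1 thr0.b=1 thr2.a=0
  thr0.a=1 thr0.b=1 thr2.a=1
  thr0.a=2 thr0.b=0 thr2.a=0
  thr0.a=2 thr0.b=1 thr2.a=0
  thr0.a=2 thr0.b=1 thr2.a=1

missing: thr0.a=0 thr0.b=0 thr2.a=0

outcome vector order: (thr0.a,thr0.b,thr2.a)
under SC → (0,0,0) (0,0,1) (0,1,0) (0,1,1) (1,0,0) (1,1,0) (1,1,1) (2,0,0) (2,1,0) (2,1,1)
SC∖claimed = {(0,0,0)}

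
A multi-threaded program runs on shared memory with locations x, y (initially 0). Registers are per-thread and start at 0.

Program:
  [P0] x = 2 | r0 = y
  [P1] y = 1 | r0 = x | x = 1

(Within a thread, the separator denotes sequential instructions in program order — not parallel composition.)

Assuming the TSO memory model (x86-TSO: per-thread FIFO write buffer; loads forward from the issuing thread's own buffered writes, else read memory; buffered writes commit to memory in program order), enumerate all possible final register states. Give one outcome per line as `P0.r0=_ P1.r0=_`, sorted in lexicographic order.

outcome vector order: (P0.r0,P1.r0)
|TSO outcomes| = 4

P0.r0=0 P1.r0=0
P0.r0=0 P1.r0=2
P0.r0=1 P1.r0=0
P0.r0=1 P1.r0=2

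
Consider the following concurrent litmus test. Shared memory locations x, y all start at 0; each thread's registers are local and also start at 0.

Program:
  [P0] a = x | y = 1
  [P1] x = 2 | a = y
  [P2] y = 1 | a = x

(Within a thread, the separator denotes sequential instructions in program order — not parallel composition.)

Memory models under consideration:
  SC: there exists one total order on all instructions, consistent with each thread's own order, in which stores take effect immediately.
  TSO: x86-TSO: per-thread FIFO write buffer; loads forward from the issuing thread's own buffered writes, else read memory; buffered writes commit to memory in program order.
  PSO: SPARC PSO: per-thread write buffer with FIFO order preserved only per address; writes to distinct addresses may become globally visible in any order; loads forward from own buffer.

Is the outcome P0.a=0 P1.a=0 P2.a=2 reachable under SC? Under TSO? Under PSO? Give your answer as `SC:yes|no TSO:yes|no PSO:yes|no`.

outcome vector order: (P0.a,P1.a,P2.a)
under SC → 0/0/2; 0/1/0; 0/1/2; 2/0/2; 2/1/0; 2/1/2
under TSO → 0/0/0; 0/0/2; 0/1/0; 0/1/2; 2/0/0; 2/0/2; 2/1/0; 2/1/2
under PSO → 0/0/0; 0/0/2; 0/1/0; 0/1/2; 2/0/0; 2/0/2; 2/1/0; 2/1/2
target 0/0/2 ∈ {SC,TSO,PSO}

SC:yes TSO:yes PSO:yes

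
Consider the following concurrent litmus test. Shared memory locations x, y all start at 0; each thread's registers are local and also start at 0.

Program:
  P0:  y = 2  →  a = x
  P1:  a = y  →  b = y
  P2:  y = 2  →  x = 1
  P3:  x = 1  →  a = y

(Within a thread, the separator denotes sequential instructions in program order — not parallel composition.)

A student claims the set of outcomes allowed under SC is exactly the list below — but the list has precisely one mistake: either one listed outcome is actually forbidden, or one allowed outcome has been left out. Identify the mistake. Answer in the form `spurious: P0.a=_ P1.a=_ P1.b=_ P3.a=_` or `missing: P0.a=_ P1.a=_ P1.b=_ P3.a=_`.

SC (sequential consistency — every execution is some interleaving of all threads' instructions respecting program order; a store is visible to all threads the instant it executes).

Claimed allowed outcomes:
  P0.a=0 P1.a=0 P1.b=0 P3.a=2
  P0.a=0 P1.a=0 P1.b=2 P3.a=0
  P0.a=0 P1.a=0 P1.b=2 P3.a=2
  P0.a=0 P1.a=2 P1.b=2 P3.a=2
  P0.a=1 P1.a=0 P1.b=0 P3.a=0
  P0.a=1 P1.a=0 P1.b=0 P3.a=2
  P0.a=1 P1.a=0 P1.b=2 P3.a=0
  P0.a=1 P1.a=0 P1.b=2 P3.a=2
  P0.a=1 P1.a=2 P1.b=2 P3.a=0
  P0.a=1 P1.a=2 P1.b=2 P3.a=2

outcome vector order: (P0.a,P1.a,P1.b,P3.a)
under SC → 0/0/0/2; 0/0/2/2; 0/2/2/2; 1/0/0/0; 1/0/0/2; 1/0/2/0; 1/0/2/2; 1/2/2/0; 1/2/2/2
claimed∖SC = {0/0/2/0}

spurious: P0.a=0 P1.a=0 P1.b=2 P3.a=0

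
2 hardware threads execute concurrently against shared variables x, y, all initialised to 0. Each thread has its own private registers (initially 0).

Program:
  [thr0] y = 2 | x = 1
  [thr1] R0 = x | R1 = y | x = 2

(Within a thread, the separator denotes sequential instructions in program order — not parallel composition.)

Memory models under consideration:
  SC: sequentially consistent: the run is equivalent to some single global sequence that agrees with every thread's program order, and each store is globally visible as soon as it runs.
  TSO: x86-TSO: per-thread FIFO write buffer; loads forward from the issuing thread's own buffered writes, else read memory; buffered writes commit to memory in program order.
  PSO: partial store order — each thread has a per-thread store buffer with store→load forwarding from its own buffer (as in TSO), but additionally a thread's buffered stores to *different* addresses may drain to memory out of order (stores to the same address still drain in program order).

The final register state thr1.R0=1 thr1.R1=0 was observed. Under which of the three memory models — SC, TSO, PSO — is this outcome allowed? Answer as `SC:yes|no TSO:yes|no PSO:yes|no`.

outcome vector order: (thr1.R0,thr1.R1)
SC: 3 outcomes — {<0 0>, <0 2>, <1 2>}
TSO: 3 outcomes — {<0 0>, <0 2>, <1 2>}
PSO: 4 outcomes — {<0 0>, <0 2>, <1 0>, <1 2>}
target <1 0> ∈ {PSO}

SC:no TSO:no PSO:yes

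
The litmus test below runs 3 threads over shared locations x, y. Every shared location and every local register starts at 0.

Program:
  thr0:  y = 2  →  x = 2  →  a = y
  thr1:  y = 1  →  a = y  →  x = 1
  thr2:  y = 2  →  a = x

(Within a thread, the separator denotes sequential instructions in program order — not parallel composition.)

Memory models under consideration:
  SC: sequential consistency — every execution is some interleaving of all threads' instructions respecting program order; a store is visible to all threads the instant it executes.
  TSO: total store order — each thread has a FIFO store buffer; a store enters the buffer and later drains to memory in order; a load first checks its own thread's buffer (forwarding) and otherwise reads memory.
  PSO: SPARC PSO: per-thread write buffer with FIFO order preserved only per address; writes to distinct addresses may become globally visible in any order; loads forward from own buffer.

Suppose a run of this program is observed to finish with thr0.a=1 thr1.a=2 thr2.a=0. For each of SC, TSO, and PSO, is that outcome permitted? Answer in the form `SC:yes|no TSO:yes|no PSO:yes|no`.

SC:no TSO:yes PSO:yes

outcome vector order: (thr0.a,thr1.a,thr2.a)
SC (11): 1/1/0; 1/1/1; 1/1/2; 1/2/1; 1/2/2; 2/1/0; 2/1/1; 2/1/2; 2/2/0; 2/2/1; 2/2/2
TSO (12): 1/1/0; 1/1/1; 1/1/2; 1/2/0; 1/2/1; 1/2/2; 2/1/0; 2/1/1; 2/1/2; 2/2/0; 2/2/1; 2/2/2
PSO (12): 1/1/0; 1/1/1; 1/1/2; 1/2/0; 1/2/1; 1/2/2; 2/1/0; 2/1/1; 2/1/2; 2/2/0; 2/2/1; 2/2/2
target 1/2/0 ∈ {TSO,PSO}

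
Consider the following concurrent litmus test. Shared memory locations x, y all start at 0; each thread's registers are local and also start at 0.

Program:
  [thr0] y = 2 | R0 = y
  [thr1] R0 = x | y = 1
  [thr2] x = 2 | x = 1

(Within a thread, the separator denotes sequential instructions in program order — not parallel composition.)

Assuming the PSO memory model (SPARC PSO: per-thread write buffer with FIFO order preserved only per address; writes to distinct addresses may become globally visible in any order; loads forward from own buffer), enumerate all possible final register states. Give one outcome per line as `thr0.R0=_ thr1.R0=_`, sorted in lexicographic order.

outcome vector order: (thr0.R0,thr1.R0)
|PSO outcomes| = 6

thr0.R0=1 thr1.R0=0
thr0.R0=1 thr1.R0=1
thr0.R0=1 thr1.R0=2
thr0.R0=2 thr1.R0=0
thr0.R0=2 thr1.R0=1
thr0.R0=2 thr1.R0=2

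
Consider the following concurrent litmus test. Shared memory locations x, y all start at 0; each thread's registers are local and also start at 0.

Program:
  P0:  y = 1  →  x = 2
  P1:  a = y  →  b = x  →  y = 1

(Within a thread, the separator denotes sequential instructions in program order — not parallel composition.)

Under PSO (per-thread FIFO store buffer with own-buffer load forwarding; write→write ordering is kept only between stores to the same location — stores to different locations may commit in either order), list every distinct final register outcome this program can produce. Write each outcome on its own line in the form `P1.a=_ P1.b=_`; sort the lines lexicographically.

outcome vector order: (P1.a,P1.b)
|PSO outcomes| = 4

P1.a=0 P1.b=0
P1.a=0 P1.b=2
P1.a=1 P1.b=0
P1.a=1 P1.b=2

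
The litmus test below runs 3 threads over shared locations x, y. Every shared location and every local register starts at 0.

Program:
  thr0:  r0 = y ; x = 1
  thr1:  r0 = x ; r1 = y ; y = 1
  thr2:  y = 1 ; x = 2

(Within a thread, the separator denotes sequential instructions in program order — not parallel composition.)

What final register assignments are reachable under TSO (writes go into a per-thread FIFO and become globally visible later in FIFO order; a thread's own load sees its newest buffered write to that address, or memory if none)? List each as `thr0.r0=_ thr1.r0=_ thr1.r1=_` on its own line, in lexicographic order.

thr0.r0=0 thr1.r0=0 thr1.r1=0
thr0.r0=0 thr1.r0=0 thr1.r1=1
thr0.r0=0 thr1.r0=1 thr1.r1=0
thr0.r0=0 thr1.r0=1 thr1.r1=1
thr0.r0=0 thr1.r0=2 thr1.r1=1
thr0.r0=1 thr1.r0=0 thr1.r1=0
thr0.r0=1 thr1.r0=0 thr1.r1=1
thr0.r0=1 thr1.r0=1 thr1.r1=1
thr0.r0=1 thr1.r0=2 thr1.r1=1

outcome vector order: (thr0.r0,thr1.r0,thr1.r1)
|TSO outcomes| = 9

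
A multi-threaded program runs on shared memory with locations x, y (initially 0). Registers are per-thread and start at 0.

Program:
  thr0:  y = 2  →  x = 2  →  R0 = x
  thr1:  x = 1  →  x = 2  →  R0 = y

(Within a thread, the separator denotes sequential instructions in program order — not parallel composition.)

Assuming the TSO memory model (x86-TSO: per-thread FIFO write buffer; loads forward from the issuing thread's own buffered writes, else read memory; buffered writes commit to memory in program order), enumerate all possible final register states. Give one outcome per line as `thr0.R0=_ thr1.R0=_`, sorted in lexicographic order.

thr0.R0=1 thr1.R0=0
thr0.R0=1 thr1.R0=2
thr0.R0=2 thr1.R0=0
thr0.R0=2 thr1.R0=2

outcome vector order: (thr0.R0,thr1.R0)
|TSO outcomes| = 4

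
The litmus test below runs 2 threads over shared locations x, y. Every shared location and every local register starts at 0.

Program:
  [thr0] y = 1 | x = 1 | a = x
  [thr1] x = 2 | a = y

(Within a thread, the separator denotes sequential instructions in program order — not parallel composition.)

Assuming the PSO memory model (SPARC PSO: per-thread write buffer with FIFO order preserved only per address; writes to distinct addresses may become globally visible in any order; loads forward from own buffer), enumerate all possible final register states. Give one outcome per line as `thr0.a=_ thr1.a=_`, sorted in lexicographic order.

thr0.a=1 thr1.a=0
thr0.a=1 thr1.a=1
thr0.a=2 thr1.a=0
thr0.a=2 thr1.a=1

outcome vector order: (thr0.a,thr1.a)
|PSO outcomes| = 4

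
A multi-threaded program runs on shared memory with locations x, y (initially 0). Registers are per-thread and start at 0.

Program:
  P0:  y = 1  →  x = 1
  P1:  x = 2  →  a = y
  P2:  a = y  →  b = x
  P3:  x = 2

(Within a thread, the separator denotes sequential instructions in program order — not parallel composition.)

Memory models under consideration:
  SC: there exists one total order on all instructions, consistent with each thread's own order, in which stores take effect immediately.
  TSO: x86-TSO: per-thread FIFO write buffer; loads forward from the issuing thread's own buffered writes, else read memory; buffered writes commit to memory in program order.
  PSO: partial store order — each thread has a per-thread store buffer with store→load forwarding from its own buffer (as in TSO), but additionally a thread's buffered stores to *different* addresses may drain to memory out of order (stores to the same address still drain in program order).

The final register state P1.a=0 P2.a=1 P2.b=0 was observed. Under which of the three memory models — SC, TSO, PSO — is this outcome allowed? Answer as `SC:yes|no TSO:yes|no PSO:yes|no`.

SC:no TSO:yes PSO:yes

outcome vector order: (P1.a,P2.a,P2.b)
under SC → 000 001 002 011 012 100 101 102 110 111 112
under TSO → 000 001 002 010 011 012 100 101 102 110 111 112
under PSO → 000 001 002 010 011 012 100 101 102 110 111 112
target 010 ∈ {TSO,PSO}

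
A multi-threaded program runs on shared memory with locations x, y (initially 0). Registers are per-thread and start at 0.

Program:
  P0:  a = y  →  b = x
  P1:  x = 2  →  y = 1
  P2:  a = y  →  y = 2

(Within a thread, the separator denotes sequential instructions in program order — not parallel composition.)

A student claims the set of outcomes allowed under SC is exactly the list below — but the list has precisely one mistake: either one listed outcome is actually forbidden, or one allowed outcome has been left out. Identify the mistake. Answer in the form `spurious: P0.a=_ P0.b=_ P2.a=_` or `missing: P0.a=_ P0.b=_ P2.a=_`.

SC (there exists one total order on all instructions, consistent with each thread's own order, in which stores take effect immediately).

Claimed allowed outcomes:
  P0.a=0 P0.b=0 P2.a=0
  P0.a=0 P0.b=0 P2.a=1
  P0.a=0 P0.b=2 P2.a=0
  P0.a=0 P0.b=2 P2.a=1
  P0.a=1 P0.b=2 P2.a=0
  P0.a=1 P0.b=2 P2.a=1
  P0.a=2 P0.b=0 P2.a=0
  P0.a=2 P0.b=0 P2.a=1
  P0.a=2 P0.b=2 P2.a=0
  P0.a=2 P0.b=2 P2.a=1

outcome vector order: (P0.a,P0.b,P2.a)
SC (9): <0 0 0> <0 0 1> <0 2 0> <0 2 1> <1 2 0> <1 2 1> <2 0 0> <2 2 0> <2 2 1>
claimed∖SC = {<2 0 1>}

spurious: P0.a=2 P0.b=0 P2.a=1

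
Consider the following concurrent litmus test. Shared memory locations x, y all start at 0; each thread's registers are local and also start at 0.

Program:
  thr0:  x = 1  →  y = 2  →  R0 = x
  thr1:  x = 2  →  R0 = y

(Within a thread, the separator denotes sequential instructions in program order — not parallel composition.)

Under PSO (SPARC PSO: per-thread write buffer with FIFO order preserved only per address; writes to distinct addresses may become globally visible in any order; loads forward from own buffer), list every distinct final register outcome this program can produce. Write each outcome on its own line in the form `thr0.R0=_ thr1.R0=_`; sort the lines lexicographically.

thr0.R0=1 thr1.R0=0
thr0.R0=1 thr1.R0=2
thr0.R0=2 thr1.R0=0
thr0.R0=2 thr1.R0=2

outcome vector order: (thr0.R0,thr1.R0)
|PSO outcomes| = 4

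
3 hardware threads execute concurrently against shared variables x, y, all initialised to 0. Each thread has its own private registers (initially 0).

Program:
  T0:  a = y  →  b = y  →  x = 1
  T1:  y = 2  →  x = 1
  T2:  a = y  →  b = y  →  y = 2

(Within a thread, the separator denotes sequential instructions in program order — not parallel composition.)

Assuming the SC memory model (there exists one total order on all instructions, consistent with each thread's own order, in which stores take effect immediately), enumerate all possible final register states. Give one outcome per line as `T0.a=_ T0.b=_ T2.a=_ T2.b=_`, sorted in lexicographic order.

T0.a=0 T0.b=0 T2.a=0 T2.b=0
T0.a=0 T0.b=0 T2.a=0 T2.b=2
T0.a=0 T0.b=0 T2.a=2 T2.b=2
T0.a=0 T0.b=2 T2.a=0 T2.b=0
T0.a=0 T0.b=2 T2.a=0 T2.b=2
T0.a=0 T0.b=2 T2.a=2 T2.b=2
T0.a=2 T0.b=2 T2.a=0 T2.b=0
T0.a=2 T0.b=2 T2.a=0 T2.b=2
T0.a=2 T0.b=2 T2.a=2 T2.b=2

outcome vector order: (T0.a,T0.b,T2.a,T2.b)
|SC outcomes| = 9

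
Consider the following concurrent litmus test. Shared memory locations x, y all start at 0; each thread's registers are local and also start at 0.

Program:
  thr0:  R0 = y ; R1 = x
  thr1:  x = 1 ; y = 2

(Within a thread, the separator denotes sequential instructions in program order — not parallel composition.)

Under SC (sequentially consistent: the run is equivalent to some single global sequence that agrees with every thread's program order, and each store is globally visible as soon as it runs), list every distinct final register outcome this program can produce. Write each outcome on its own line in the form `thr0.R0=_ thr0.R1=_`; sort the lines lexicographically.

outcome vector order: (thr0.R0,thr0.R1)
|SC outcomes| = 3

thr0.R0=0 thr0.R1=0
thr0.R0=0 thr0.R1=1
thr0.R0=2 thr0.R1=1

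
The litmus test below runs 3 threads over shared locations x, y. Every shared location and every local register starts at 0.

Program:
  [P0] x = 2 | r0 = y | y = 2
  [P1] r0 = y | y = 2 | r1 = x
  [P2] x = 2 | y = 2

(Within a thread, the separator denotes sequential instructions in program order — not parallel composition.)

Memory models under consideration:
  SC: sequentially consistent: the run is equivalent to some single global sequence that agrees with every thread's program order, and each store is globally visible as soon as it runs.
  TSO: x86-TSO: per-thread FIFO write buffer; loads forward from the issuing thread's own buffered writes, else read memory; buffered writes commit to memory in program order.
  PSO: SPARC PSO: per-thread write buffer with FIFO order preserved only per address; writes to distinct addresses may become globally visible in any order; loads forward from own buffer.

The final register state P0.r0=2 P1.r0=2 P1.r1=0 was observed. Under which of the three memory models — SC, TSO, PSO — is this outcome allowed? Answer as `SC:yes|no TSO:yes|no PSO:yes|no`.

outcome vector order: (P0.r0,P1.r0,P1.r1)
[SC] allowed = {<0 0 2>; <0 2 2>; <2 0 0>; <2 0 2>; <2 2 2>}
[TSO] allowed = {<0 0 0>; <0 0 2>; <0 2 2>; <2 0 0>; <2 0 2>; <2 2 2>}
[PSO] allowed = {<0 0 0>; <0 0 2>; <0 2 0>; <0 2 2>; <2 0 0>; <2 0 2>; <2 2 0>; <2 2 2>}
target <2 2 0> ∈ {PSO}

SC:no TSO:no PSO:yes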